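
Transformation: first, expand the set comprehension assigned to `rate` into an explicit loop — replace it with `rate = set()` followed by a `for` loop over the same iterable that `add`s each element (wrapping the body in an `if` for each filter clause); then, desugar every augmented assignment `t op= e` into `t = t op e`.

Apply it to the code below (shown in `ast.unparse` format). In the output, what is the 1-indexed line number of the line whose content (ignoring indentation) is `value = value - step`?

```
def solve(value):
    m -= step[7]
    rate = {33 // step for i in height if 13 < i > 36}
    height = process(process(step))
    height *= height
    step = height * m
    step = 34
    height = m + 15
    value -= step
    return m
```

12

Transformed code:
def solve(value):
    m = m - step[7]
    rate = set()
    for i in height:
        if 13 < i > 36:
            rate.add(33 // step)
    height = process(process(step))
    height = height * height
    step = height * m
    step = 34
    height = m + 15
    value = value - step
    return m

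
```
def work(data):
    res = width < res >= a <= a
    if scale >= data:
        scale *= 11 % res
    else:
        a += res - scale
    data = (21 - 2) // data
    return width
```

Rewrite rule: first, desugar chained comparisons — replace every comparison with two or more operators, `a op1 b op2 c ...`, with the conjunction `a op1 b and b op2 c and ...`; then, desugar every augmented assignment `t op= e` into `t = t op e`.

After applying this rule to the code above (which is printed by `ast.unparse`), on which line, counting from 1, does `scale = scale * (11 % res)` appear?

Transformed code:
def work(data):
    res = width < res and res >= a and (a <= a)
    if scale >= data:
        scale = scale * (11 % res)
    else:
        a = a + (res - scale)
    data = (21 - 2) // data
    return width

4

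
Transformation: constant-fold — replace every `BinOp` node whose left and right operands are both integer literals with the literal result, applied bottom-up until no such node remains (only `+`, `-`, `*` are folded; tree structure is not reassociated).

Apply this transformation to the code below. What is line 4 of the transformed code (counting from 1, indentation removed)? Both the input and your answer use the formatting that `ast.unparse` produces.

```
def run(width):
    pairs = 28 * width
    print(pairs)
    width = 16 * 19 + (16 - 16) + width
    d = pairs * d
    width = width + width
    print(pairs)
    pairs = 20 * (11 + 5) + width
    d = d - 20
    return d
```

width = 304 + width

Transformed code:
def run(width):
    pairs = 28 * width
    print(pairs)
    width = 304 + width
    d = pairs * d
    width = width + width
    print(pairs)
    pairs = 320 + width
    d = d - 20
    return d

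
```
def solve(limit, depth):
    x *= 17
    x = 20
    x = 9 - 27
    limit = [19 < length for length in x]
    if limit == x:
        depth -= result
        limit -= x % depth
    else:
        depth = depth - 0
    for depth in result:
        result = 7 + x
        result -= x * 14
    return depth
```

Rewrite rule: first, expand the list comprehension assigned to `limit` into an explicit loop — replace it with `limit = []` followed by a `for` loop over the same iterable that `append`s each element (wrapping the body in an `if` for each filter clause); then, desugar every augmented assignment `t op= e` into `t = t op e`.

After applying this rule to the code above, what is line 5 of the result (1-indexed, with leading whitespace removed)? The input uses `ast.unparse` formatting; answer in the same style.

limit = []

Transformed code:
def solve(limit, depth):
    x = x * 17
    x = 20
    x = 9 - 27
    limit = []
    for length in x:
        limit.append(19 < length)
    if limit == x:
        depth = depth - result
        limit = limit - x % depth
    else:
        depth = depth - 0
    for depth in result:
        result = 7 + x
        result = result - x * 14
    return depth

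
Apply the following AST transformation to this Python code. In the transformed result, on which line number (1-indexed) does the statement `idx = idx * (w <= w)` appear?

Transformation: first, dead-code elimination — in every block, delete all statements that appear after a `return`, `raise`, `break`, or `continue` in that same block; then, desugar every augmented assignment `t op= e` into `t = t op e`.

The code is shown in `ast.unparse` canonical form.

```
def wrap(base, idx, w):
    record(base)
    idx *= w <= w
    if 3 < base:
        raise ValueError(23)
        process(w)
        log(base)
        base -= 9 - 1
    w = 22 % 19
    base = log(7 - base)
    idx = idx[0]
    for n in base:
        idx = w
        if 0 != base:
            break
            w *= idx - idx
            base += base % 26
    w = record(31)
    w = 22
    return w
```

Transformed code:
def wrap(base, idx, w):
    record(base)
    idx = idx * (w <= w)
    if 3 < base:
        raise ValueError(23)
    w = 22 % 19
    base = log(7 - base)
    idx = idx[0]
    for n in base:
        idx = w
        if 0 != base:
            break
    w = record(31)
    w = 22
    return w

3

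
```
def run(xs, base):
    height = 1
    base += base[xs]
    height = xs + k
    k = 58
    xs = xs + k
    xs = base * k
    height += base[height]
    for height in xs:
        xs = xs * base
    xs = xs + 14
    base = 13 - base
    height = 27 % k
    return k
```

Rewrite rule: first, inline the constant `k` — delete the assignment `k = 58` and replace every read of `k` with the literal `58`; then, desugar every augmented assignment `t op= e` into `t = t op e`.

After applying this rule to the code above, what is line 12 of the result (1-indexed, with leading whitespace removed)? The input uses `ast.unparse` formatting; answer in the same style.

height = 27 % 58

Transformed code:
def run(xs, base):
    height = 1
    base = base + base[xs]
    height = xs + 58
    xs = xs + 58
    xs = base * 58
    height = height + base[height]
    for height in xs:
        xs = xs * base
    xs = xs + 14
    base = 13 - base
    height = 27 % 58
    return 58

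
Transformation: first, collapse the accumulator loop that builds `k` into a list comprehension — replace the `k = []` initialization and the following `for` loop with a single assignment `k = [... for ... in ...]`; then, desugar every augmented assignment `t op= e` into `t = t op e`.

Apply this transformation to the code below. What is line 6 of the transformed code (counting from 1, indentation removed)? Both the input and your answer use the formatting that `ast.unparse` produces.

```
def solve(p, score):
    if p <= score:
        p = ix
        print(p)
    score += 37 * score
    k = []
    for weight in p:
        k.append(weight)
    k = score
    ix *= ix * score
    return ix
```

Transformed code:
def solve(p, score):
    if p <= score:
        p = ix
        print(p)
    score = score + 37 * score
    k = [weight for weight in p]
    k = score
    ix = ix * (ix * score)
    return ix

k = [weight for weight in p]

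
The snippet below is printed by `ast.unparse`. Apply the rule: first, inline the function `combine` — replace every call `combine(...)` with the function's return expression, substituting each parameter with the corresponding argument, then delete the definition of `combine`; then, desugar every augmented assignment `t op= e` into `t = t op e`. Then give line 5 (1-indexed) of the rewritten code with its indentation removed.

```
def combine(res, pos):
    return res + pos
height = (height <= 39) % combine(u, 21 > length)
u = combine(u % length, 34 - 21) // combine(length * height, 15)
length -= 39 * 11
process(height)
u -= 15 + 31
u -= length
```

u = u - (15 + 31)

Transformed code:
height = (height <= 39) % (u + (21 > length))
u = (u % length + (34 - 21)) // (length * height + 15)
length = length - 39 * 11
process(height)
u = u - (15 + 31)
u = u - length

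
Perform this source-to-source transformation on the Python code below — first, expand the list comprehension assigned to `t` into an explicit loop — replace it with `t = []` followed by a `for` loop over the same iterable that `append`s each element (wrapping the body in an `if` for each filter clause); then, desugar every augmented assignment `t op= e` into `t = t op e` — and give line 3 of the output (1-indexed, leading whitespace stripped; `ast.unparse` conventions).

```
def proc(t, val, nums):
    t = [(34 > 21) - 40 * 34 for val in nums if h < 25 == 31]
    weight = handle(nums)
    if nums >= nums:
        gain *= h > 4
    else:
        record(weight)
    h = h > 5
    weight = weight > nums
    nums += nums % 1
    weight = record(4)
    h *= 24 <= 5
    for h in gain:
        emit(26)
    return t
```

for val in nums:

Transformed code:
def proc(t, val, nums):
    t = []
    for val in nums:
        if h < 25 == 31:
            t.append((34 > 21) - 40 * 34)
    weight = handle(nums)
    if nums >= nums:
        gain = gain * (h > 4)
    else:
        record(weight)
    h = h > 5
    weight = weight > nums
    nums = nums + nums % 1
    weight = record(4)
    h = h * (24 <= 5)
    for h in gain:
        emit(26)
    return t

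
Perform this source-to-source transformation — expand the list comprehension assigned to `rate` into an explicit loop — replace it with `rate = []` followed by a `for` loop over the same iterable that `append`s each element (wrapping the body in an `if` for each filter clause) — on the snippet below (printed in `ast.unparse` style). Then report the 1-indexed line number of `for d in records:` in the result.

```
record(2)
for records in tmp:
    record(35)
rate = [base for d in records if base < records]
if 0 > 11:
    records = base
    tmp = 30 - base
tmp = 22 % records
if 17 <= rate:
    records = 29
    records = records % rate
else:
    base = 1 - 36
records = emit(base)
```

Transformed code:
record(2)
for records in tmp:
    record(35)
rate = []
for d in records:
    if base < records:
        rate.append(base)
if 0 > 11:
    records = base
    tmp = 30 - base
tmp = 22 % records
if 17 <= rate:
    records = 29
    records = records % rate
else:
    base = 1 - 36
records = emit(base)

5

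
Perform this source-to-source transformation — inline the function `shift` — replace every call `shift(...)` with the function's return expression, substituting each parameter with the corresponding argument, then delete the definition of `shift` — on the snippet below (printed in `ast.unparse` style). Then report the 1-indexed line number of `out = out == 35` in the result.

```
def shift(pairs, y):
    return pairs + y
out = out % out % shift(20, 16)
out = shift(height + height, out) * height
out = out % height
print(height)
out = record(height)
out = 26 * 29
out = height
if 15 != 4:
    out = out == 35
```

Transformed code:
out = out % out % (20 + 16)
out = (height + height + out) * height
out = out % height
print(height)
out = record(height)
out = 26 * 29
out = height
if 15 != 4:
    out = out == 35

9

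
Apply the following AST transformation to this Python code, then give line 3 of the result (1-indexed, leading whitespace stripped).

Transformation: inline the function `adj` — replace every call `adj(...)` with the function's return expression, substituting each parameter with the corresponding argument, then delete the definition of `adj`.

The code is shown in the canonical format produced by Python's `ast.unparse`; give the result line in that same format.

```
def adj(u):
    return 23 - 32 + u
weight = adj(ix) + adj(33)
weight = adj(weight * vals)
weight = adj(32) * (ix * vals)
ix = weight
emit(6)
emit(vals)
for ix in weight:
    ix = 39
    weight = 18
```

Transformed code:
weight = 23 - 32 + ix + (23 - 32 + 33)
weight = 23 - 32 + weight * vals
weight = (23 - 32 + 32) * (ix * vals)
ix = weight
emit(6)
emit(vals)
for ix in weight:
    ix = 39
    weight = 18

weight = (23 - 32 + 32) * (ix * vals)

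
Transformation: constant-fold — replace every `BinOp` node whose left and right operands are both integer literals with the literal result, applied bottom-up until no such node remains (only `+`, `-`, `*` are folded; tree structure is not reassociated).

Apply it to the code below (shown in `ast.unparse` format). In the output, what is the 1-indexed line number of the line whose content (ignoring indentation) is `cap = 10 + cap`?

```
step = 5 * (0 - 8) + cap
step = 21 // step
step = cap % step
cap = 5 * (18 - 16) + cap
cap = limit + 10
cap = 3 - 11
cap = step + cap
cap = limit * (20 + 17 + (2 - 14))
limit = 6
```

4

Transformed code:
step = -40 + cap
step = 21 // step
step = cap % step
cap = 10 + cap
cap = limit + 10
cap = -8
cap = step + cap
cap = limit * 25
limit = 6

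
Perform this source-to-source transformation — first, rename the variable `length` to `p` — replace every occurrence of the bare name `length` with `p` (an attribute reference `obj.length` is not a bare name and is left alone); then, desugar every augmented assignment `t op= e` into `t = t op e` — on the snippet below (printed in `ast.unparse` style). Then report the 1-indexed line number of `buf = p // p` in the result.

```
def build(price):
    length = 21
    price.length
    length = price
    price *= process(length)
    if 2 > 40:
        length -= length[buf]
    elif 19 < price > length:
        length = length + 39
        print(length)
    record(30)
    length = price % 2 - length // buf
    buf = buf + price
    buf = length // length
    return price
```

14

Transformed code:
def build(price):
    p = 21
    price.length
    p = price
    price = price * process(p)
    if 2 > 40:
        p = p - p[buf]
    elif 19 < price > p:
        p = p + 39
        print(p)
    record(30)
    p = price % 2 - p // buf
    buf = buf + price
    buf = p // p
    return price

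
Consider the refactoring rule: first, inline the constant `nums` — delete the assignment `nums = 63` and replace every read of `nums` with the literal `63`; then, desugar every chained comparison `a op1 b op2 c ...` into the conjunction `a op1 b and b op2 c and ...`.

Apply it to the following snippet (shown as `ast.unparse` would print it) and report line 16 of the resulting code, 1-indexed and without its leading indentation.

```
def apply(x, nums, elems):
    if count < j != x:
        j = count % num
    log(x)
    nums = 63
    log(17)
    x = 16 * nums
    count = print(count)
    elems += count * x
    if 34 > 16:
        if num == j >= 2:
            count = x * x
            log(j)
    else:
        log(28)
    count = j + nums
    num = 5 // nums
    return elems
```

num = 5 // 63

Transformed code:
def apply(x, nums, elems):
    if count < j and j != x:
        j = count % num
    log(x)
    log(17)
    x = 16 * 63
    count = print(count)
    elems += count * x
    if 34 > 16:
        if num == j and j >= 2:
            count = x * x
            log(j)
    else:
        log(28)
    count = j + 63
    num = 5 // 63
    return elems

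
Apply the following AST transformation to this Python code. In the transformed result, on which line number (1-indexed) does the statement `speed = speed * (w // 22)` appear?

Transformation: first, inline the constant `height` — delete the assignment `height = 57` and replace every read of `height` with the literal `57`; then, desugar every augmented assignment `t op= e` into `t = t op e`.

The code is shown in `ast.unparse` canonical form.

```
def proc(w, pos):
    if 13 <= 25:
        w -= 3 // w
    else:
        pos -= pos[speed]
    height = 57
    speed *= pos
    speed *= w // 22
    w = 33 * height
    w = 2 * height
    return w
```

Transformed code:
def proc(w, pos):
    if 13 <= 25:
        w = w - 3 // w
    else:
        pos = pos - pos[speed]
    speed = speed * pos
    speed = speed * (w // 22)
    w = 33 * 57
    w = 2 * 57
    return w

7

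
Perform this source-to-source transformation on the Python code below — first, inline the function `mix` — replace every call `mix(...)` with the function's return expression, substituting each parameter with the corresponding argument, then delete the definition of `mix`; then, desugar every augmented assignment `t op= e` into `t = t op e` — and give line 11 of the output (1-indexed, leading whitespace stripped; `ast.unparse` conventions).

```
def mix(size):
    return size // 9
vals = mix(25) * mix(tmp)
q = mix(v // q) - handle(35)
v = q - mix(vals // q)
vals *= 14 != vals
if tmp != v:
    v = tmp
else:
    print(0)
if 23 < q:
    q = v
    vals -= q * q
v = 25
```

vals = vals - q * q

Transformed code:
vals = 25 // 9 * (tmp // 9)
q = v // q // 9 - handle(35)
v = q - vals // q // 9
vals = vals * (14 != vals)
if tmp != v:
    v = tmp
else:
    print(0)
if 23 < q:
    q = v
    vals = vals - q * q
v = 25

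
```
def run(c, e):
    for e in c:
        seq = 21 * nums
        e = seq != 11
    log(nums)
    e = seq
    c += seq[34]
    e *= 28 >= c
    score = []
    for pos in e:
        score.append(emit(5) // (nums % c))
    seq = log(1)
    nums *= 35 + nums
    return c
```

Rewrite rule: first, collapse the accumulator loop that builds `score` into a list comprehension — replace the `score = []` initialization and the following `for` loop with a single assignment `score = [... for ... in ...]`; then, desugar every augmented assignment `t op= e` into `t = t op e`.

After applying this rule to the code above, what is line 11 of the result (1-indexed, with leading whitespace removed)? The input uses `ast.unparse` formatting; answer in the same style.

nums = nums * (35 + nums)

Transformed code:
def run(c, e):
    for e in c:
        seq = 21 * nums
        e = seq != 11
    log(nums)
    e = seq
    c = c + seq[34]
    e = e * (28 >= c)
    score = [emit(5) // (nums % c) for pos in e]
    seq = log(1)
    nums = nums * (35 + nums)
    return c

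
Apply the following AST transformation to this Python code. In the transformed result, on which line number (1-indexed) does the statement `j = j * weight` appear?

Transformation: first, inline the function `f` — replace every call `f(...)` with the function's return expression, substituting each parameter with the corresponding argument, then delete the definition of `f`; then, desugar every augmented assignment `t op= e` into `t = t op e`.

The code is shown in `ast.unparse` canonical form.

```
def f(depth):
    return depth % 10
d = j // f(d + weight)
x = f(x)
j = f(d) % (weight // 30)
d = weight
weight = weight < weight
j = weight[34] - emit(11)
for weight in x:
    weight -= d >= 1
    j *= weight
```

9

Transformed code:
d = j // ((d + weight) % 10)
x = x % 10
j = d % 10 % (weight // 30)
d = weight
weight = weight < weight
j = weight[34] - emit(11)
for weight in x:
    weight = weight - (d >= 1)
    j = j * weight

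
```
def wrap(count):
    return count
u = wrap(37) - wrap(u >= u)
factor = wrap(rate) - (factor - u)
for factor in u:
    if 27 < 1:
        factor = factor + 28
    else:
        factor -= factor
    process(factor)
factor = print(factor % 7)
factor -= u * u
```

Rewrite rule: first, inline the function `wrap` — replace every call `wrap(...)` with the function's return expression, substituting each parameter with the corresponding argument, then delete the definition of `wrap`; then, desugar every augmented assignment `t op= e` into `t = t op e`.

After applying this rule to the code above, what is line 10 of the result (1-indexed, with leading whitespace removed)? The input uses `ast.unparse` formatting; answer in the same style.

Transformed code:
u = 37 - (u >= u)
factor = rate - (factor - u)
for factor in u:
    if 27 < 1:
        factor = factor + 28
    else:
        factor = factor - factor
    process(factor)
factor = print(factor % 7)
factor = factor - u * u

factor = factor - u * u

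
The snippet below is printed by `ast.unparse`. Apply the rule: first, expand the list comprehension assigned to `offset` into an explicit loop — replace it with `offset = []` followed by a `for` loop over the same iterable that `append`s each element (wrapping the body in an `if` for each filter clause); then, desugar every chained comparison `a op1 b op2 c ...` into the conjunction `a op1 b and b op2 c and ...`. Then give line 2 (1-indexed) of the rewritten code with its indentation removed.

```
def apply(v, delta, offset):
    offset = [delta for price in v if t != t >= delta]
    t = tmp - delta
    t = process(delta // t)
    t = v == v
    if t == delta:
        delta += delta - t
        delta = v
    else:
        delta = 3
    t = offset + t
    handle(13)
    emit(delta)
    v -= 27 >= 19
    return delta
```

Transformed code:
def apply(v, delta, offset):
    offset = []
    for price in v:
        if t != t and t >= delta:
            offset.append(delta)
    t = tmp - delta
    t = process(delta // t)
    t = v == v
    if t == delta:
        delta += delta - t
        delta = v
    else:
        delta = 3
    t = offset + t
    handle(13)
    emit(delta)
    v -= 27 >= 19
    return delta

offset = []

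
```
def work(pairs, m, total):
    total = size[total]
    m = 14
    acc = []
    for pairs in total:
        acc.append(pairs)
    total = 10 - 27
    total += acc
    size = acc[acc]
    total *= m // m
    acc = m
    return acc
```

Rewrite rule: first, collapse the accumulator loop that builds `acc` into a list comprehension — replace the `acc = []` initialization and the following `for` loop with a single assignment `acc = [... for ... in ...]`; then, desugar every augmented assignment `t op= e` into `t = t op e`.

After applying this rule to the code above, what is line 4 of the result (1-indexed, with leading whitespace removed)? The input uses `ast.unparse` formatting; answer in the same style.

Transformed code:
def work(pairs, m, total):
    total = size[total]
    m = 14
    acc = [pairs for pairs in total]
    total = 10 - 27
    total = total + acc
    size = acc[acc]
    total = total * (m // m)
    acc = m
    return acc

acc = [pairs for pairs in total]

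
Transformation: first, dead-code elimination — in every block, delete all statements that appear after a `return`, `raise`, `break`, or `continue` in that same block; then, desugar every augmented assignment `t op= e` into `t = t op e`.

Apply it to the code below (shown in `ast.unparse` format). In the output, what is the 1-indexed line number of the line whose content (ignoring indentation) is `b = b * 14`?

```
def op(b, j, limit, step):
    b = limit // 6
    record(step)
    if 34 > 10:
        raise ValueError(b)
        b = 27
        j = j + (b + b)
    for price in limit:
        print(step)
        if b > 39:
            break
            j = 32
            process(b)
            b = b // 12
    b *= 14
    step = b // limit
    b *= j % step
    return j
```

Transformed code:
def op(b, j, limit, step):
    b = limit // 6
    record(step)
    if 34 > 10:
        raise ValueError(b)
    for price in limit:
        print(step)
        if b > 39:
            break
    b = b * 14
    step = b // limit
    b = b * (j % step)
    return j

10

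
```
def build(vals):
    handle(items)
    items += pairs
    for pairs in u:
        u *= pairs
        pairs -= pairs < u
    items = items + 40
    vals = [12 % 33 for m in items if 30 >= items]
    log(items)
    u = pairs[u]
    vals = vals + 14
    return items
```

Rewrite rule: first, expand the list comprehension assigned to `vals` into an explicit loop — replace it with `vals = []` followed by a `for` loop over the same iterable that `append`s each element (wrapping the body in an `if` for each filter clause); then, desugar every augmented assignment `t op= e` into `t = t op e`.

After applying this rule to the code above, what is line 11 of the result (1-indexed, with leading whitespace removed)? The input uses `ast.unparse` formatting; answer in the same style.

vals.append(12 % 33)

Transformed code:
def build(vals):
    handle(items)
    items = items + pairs
    for pairs in u:
        u = u * pairs
        pairs = pairs - (pairs < u)
    items = items + 40
    vals = []
    for m in items:
        if 30 >= items:
            vals.append(12 % 33)
    log(items)
    u = pairs[u]
    vals = vals + 14
    return items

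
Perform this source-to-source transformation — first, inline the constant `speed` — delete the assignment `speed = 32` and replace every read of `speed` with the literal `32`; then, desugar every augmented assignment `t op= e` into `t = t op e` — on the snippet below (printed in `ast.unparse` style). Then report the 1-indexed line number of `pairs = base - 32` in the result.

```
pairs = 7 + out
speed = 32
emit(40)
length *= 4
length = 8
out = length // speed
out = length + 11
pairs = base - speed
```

Transformed code:
pairs = 7 + out
emit(40)
length = length * 4
length = 8
out = length // 32
out = length + 11
pairs = base - 32

7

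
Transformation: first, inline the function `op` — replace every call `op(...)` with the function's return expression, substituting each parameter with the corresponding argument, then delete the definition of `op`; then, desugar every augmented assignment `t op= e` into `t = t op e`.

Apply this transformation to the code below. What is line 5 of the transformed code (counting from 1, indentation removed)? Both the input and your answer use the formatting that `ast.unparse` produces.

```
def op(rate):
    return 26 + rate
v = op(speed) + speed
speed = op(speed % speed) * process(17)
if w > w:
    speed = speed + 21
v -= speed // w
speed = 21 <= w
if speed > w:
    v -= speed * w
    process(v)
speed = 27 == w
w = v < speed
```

v = v - speed // w

Transformed code:
v = 26 + speed + speed
speed = (26 + speed % speed) * process(17)
if w > w:
    speed = speed + 21
v = v - speed // w
speed = 21 <= w
if speed > w:
    v = v - speed * w
    process(v)
speed = 27 == w
w = v < speed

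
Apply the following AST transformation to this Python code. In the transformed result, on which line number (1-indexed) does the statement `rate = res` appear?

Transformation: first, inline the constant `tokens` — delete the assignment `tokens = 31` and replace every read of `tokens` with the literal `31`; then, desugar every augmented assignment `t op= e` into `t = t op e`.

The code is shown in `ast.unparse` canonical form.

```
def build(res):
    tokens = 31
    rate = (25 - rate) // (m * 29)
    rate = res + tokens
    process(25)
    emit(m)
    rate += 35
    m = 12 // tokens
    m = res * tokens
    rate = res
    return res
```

9

Transformed code:
def build(res):
    rate = (25 - rate) // (m * 29)
    rate = res + 31
    process(25)
    emit(m)
    rate = rate + 35
    m = 12 // 31
    m = res * 31
    rate = res
    return res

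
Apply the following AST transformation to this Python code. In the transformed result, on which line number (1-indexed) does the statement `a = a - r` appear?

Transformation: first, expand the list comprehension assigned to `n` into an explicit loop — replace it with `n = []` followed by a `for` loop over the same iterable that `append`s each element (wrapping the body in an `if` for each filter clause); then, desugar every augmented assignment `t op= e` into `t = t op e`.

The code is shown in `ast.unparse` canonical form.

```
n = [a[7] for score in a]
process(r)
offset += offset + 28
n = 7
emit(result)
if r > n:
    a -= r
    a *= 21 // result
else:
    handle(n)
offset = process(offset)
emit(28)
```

9

Transformed code:
n = []
for score in a:
    n.append(a[7])
process(r)
offset = offset + (offset + 28)
n = 7
emit(result)
if r > n:
    a = a - r
    a = a * (21 // result)
else:
    handle(n)
offset = process(offset)
emit(28)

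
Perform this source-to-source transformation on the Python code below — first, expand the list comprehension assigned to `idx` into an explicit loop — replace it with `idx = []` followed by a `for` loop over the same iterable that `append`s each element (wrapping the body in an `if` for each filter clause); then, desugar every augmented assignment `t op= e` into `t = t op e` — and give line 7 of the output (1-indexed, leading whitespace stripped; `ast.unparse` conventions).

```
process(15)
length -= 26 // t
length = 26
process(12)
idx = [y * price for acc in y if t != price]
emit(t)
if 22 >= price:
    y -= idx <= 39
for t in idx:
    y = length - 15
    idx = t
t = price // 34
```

if t != price:

Transformed code:
process(15)
length = length - 26 // t
length = 26
process(12)
idx = []
for acc in y:
    if t != price:
        idx.append(y * price)
emit(t)
if 22 >= price:
    y = y - (idx <= 39)
for t in idx:
    y = length - 15
    idx = t
t = price // 34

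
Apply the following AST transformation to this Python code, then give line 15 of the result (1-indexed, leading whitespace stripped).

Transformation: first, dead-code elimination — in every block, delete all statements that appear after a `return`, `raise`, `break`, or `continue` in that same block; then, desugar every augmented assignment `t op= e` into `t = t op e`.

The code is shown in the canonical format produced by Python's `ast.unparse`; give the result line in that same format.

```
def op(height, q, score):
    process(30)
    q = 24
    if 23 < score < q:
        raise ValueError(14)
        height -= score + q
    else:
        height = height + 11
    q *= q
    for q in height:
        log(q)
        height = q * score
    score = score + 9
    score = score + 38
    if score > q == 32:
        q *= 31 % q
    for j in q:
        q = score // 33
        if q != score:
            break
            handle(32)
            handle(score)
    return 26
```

Transformed code:
def op(height, q, score):
    process(30)
    q = 24
    if 23 < score < q:
        raise ValueError(14)
    else:
        height = height + 11
    q = q * q
    for q in height:
        log(q)
        height = q * score
    score = score + 9
    score = score + 38
    if score > q == 32:
        q = q * (31 % q)
    for j in q:
        q = score // 33
        if q != score:
            break
    return 26

q = q * (31 % q)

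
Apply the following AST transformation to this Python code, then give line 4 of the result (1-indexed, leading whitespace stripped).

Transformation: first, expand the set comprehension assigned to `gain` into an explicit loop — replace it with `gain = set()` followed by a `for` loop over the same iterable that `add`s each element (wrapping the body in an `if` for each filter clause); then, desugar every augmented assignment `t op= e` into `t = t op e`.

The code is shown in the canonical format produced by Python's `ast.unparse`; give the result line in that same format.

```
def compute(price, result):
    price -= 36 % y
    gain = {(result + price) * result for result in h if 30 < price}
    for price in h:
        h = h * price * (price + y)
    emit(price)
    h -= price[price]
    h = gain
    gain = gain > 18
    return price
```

for result in h:

Transformed code:
def compute(price, result):
    price = price - 36 % y
    gain = set()
    for result in h:
        if 30 < price:
            gain.add((result + price) * result)
    for price in h:
        h = h * price * (price + y)
    emit(price)
    h = h - price[price]
    h = gain
    gain = gain > 18
    return price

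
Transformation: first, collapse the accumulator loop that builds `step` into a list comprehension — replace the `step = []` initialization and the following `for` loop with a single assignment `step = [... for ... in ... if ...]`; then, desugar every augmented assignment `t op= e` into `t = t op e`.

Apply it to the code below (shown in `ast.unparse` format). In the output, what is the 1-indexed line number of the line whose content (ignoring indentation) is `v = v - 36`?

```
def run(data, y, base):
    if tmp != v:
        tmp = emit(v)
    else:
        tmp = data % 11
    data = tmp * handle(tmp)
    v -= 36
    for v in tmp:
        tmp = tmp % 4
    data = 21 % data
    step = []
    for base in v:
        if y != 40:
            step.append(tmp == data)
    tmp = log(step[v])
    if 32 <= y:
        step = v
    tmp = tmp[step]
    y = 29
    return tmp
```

7

Transformed code:
def run(data, y, base):
    if tmp != v:
        tmp = emit(v)
    else:
        tmp = data % 11
    data = tmp * handle(tmp)
    v = v - 36
    for v in tmp:
        tmp = tmp % 4
    data = 21 % data
    step = [tmp == data for base in v if y != 40]
    tmp = log(step[v])
    if 32 <= y:
        step = v
    tmp = tmp[step]
    y = 29
    return tmp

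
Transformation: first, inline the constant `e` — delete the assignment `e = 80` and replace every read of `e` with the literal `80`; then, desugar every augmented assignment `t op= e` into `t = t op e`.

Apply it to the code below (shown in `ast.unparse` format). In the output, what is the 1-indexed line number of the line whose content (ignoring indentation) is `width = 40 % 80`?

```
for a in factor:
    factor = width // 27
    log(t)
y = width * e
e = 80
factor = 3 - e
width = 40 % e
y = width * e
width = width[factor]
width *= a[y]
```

6

Transformed code:
for a in factor:
    factor = width // 27
    log(t)
y = width * 80
factor = 3 - 80
width = 40 % 80
y = width * 80
width = width[factor]
width = width * a[y]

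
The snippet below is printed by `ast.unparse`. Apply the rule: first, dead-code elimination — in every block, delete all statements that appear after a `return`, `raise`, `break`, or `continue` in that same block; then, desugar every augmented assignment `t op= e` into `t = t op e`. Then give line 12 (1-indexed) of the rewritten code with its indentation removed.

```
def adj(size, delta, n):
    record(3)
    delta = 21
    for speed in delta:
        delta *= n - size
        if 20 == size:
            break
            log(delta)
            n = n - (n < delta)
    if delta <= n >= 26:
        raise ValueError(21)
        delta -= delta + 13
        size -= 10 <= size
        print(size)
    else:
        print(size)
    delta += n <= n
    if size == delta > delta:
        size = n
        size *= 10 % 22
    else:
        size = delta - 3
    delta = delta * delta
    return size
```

Transformed code:
def adj(size, delta, n):
    record(3)
    delta = 21
    for speed in delta:
        delta = delta * (n - size)
        if 20 == size:
            break
    if delta <= n >= 26:
        raise ValueError(21)
    else:
        print(size)
    delta = delta + (n <= n)
    if size == delta > delta:
        size = n
        size = size * (10 % 22)
    else:
        size = delta - 3
    delta = delta * delta
    return size

delta = delta + (n <= n)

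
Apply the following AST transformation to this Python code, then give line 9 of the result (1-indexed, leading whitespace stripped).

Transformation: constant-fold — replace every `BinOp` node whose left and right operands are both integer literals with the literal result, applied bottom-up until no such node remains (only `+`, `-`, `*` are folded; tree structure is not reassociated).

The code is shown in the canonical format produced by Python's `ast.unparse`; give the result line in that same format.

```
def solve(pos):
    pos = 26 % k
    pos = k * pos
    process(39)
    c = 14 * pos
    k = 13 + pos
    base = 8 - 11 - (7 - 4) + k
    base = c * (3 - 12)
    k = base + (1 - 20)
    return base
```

k = base + -19

Transformed code:
def solve(pos):
    pos = 26 % k
    pos = k * pos
    process(39)
    c = 14 * pos
    k = 13 + pos
    base = -6 + k
    base = c * -9
    k = base + -19
    return base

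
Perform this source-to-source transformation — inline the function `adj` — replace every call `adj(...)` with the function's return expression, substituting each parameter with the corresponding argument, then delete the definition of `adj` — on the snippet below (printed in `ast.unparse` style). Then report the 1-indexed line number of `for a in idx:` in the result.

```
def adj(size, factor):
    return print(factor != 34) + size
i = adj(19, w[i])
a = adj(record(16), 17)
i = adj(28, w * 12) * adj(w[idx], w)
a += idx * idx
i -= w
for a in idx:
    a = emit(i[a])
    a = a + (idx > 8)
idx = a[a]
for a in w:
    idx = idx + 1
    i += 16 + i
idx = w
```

6

Transformed code:
i = print(w[i] != 34) + 19
a = print(17 != 34) + record(16)
i = (print(w * 12 != 34) + 28) * (print(w != 34) + w[idx])
a += idx * idx
i -= w
for a in idx:
    a = emit(i[a])
    a = a + (idx > 8)
idx = a[a]
for a in w:
    idx = idx + 1
    i += 16 + i
idx = w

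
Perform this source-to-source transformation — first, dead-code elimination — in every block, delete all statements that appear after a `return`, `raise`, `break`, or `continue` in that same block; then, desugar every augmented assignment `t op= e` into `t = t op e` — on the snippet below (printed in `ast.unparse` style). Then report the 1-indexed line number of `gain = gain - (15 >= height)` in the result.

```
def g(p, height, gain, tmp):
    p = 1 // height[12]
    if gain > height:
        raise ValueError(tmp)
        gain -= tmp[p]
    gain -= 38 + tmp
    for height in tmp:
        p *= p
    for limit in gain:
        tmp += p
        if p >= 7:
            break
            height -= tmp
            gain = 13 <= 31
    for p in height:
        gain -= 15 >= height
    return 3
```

13

Transformed code:
def g(p, height, gain, tmp):
    p = 1 // height[12]
    if gain > height:
        raise ValueError(tmp)
    gain = gain - (38 + tmp)
    for height in tmp:
        p = p * p
    for limit in gain:
        tmp = tmp + p
        if p >= 7:
            break
    for p in height:
        gain = gain - (15 >= height)
    return 3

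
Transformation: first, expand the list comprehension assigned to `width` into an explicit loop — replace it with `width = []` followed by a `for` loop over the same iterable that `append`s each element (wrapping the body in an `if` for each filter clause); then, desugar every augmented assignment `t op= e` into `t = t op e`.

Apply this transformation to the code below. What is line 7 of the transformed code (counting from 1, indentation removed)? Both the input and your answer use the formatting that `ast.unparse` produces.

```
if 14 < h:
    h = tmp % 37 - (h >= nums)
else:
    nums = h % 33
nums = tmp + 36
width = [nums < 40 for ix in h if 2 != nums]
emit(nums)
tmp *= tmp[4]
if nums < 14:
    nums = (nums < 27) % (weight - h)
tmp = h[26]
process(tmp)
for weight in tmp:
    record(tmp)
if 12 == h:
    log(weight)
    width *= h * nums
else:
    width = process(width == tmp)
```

for ix in h:

Transformed code:
if 14 < h:
    h = tmp % 37 - (h >= nums)
else:
    nums = h % 33
nums = tmp + 36
width = []
for ix in h:
    if 2 != nums:
        width.append(nums < 40)
emit(nums)
tmp = tmp * tmp[4]
if nums < 14:
    nums = (nums < 27) % (weight - h)
tmp = h[26]
process(tmp)
for weight in tmp:
    record(tmp)
if 12 == h:
    log(weight)
    width = width * (h * nums)
else:
    width = process(width == tmp)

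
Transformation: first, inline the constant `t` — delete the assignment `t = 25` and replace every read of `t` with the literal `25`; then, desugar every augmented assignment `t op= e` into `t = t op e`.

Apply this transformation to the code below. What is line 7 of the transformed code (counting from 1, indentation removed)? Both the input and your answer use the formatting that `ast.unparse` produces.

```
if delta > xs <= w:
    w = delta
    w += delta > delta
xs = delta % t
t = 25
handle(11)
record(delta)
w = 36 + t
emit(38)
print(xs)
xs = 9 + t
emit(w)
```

w = 36 + 25

Transformed code:
if delta > xs <= w:
    w = delta
    w = w + (delta > delta)
xs = delta % 25
handle(11)
record(delta)
w = 36 + 25
emit(38)
print(xs)
xs = 9 + 25
emit(w)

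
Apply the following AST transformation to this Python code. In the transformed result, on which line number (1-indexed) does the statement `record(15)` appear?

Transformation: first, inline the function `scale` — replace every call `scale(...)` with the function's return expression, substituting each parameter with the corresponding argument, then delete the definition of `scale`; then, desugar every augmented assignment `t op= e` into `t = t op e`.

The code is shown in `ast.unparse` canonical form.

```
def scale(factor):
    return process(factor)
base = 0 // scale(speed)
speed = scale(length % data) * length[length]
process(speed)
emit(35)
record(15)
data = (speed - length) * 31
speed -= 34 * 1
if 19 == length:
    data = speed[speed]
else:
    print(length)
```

Transformed code:
base = 0 // process(speed)
speed = process(length % data) * length[length]
process(speed)
emit(35)
record(15)
data = (speed - length) * 31
speed = speed - 34 * 1
if 19 == length:
    data = speed[speed]
else:
    print(length)

5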